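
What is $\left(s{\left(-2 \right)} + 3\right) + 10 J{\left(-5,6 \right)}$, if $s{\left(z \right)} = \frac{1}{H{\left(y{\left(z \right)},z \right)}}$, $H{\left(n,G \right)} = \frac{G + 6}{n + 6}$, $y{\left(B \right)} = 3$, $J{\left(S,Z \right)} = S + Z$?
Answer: $\frac{61}{4} \approx 15.25$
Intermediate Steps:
$H{\left(n,G \right)} = \frac{6 + G}{6 + n}$
$s{\left(z \right)} = \frac{1}{\frac{2}{3} + \frac{z}{9}}$ ($s{\left(z \right)} = \frac{1}{\frac{1}{6 + 3} \left(6 + z\right)} = \frac{1}{\frac{1}{9} \left(6 + z\right)} = \frac{1}{\frac{2}{3} + \frac{z}{9}}$)
$\left(s{\left(-2 \right)} + 3\right) + 10 J{\left(-5,6 \right)} = \left(\frac{9}{6 - 2} + 3\right) + 10 \left(-5 + 6\right) = \left(\frac{9}{4} + 3\right) + 10 \cdot 1 = \left(9 \cdot \frac{1}{4} + 3\right) + 10 = \left(\frac{9}{4} + 3\right) + 10 = \frac{21}{4} + 10 = \frac{61}{4}$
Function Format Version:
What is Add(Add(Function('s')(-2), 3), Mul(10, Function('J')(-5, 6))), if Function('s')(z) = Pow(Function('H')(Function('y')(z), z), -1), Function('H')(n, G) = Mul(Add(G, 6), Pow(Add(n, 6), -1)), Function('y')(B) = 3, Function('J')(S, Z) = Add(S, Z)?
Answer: Rational(61, 4) ≈ 15.250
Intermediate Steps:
Function('H')(n, G) = Mul(Pow(Add(6, n), -1), Add(6, G)) (Function('H')(n, G) = Mul(Add(6, G), Pow(Add(6, n), -1)) = Mul(Pow(Add(6, n), -1), Add(6, G)))
Function('s')(z) = Pow(Add(Rational(2, 3), Mul(Rational(1, 9), z)), -1) (Function('s')(z) = Pow(Mul(Pow(Add(6, 3), -1), Add(6, z)), -1) = Pow(Mul(Pow(9, -1), Add(6, z)), -1) = Pow(Mul(Rational(1, 9), Add(6, z)), -1) = Pow(Add(Rational(2, 3), Mul(Rational(1, 9), z)), -1))
Add(Add(Function('s')(-2), 3), Mul(10, Function('J')(-5, 6))) = Add(Add(Mul(9, Pow(Add(6, -2), -1)), 3), Mul(10, Add(-5, 6))) = Add(Add(Mul(9, Pow(4, -1)), 3), Mul(10, 1)) = Add(Add(Mul(9, Rational(1, 4)), 3), 10) = Add(Add(Rational(9, 4), 3), 10) = Add(Rational(21, 4), 10) = Rational(61, 4)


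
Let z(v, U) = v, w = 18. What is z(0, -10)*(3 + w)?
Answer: 0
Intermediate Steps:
z(0, -10)*(3 + w) = 0*(3 + 18) = 0*21 = 0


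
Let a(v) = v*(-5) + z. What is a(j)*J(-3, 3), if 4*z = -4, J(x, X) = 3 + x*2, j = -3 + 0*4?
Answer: -42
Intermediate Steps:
j = -3 (j = -3 + 0 = -3)
J(x, X) = 3 + 2*x
z = -1 (z = (¼)*(-4) = -1)
a(v) = -1 - 5*v (a(v) = v*(-5) - 1 = -5*v - 1 = -1 - 5*v)
a(j)*J(-3, 3) = (-1 - 5*(-3))*(3 + 2*(-3)) = (-1 + 15)*(3 - 6) = 14*(-3) = -42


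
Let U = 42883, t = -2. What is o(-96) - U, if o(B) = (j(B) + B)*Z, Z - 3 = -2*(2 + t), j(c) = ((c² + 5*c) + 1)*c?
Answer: -2559427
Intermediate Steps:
j(c) = c*(1 + c² + 5*c) (j(c) = (1 + c² + 5*c)*c = c*(1 + c² + 5*c))
Z = 3 (Z = 3 - 2*(2 - 2) = 3 - 2*0 = 3 + 0 = 3)
o(B) = 3*B + 3*B*(1 + B² + 5*B) (o(B) = (B*(1 + B² + 5*B) + B)*3 = (B + B*(1 + B² + 5*B))*3 = 3*B + 3*B*(1 + B² + 5*B))
o(-96) - U = 3*(-96)*(2 + (-96)² + 5*(-96)) - 1*42883 = 3*(-96)*(2 + 9216 - 480) - 42883 = 3*(-96)*8738 - 42883 = -2516544 - 42883 = -2559427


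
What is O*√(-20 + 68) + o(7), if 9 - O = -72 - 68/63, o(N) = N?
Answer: 7 + 20684*√3/63 ≈ 575.66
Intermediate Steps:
O = 5171/63 (O = 9 - (-72 - 68/63) = 9 - 1*(-4604/63) = 9 + 4604/63 = 5171/63 ≈ 82.079)
O*√(-20 + 68) + o(7) = 5171*√(-20 + 68)/63 + 7 = 5171*√48/63 + 7 = 5171*(4*√3)/63 + 7 = 20684*√3/63 + 7 = 7 + 20684*√3/63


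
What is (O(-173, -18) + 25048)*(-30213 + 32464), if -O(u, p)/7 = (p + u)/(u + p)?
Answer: 56367291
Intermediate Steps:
O(u, p) = -7 (O(u, p) = -7*(p + u)/(u + p) = -7*(p + u)/(p + u) = -7*1 = -7)
(O(-173, -18) + 25048)*(-30213 + 32464) = (-7 + 25048)*(-30213 + 32464) = 25041*2251 = 56367291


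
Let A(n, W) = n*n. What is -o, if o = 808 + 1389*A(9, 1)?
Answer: -113317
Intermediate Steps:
A(n, W) = n²
o = 113317 (o = 808 + 1389*9² = 808 + 1389*81 = 808 + 112509 = 113317)
-o = -1*113317 = -113317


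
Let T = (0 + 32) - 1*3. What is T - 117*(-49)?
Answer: 5762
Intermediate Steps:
T = 29 (T = 32 - 3 = 29)
T - 117*(-49) = 29 - 117*(-49) = 29 + 5733 = 5762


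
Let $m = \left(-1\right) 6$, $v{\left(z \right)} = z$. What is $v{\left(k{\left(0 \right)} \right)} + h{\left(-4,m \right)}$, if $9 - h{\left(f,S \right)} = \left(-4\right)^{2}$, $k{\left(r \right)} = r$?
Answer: $-7$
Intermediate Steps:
$m = -6$
$h{\left(f,S \right)} = -7$ ($h{\left(f,S \right)} = 9 - \left(-4\right)^{2} = 9 - 16 = -7$)
$v{\left(k{\left(0 \right)} \right)} + h{\left(-4,m \right)} = 0 - 7 = -7$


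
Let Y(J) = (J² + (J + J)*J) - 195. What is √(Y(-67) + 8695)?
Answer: √21967 ≈ 148.21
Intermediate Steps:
Y(J) = -195 + 3*J² (Y(J) = (J² + (2*J)*J) - 195 = (J² + 2*J²) - 195 = 3*J² - 195 = -195 + 3*J²)
√(Y(-67) + 8695) = √((-195 + 3*(-67)²) + 8695) = √((-195 + 3*4489) + 8695) = √((-195 + 13467) + 8695) = √(13272 + 8695) = √21967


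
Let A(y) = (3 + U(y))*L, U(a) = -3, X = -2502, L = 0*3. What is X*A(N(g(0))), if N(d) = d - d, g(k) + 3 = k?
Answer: 0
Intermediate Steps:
g(k) = -3 + k
L = 0
N(d) = 0
A(y) = 0 (A(y) = (3 - 3)*0 = 0*0 = 0)
X*A(N(g(0))) = -2502*0 = 0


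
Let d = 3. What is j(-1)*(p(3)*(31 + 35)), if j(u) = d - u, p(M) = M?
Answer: 792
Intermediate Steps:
j(u) = 3 - u
j(-1)*(p(3)*(31 + 35)) = (3 - 1*(-1))*(3*(31 + 35)) = (3 + 1)*(3*66) = 4*198 = 792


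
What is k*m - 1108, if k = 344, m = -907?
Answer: -313116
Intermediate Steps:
k*m - 1108 = 344*(-907) - 1108 = -312008 - 1108 = -313116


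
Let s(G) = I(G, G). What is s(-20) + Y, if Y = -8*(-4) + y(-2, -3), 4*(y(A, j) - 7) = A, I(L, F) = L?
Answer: 37/2 ≈ 18.500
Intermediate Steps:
y(A, j) = 7 + A/4
s(G) = G
Y = 77/2 (Y = -8*(-4) + (7 + (¼)*(-2)) = 32 + (7 - ½) = 32 + 13/2 = 77/2 ≈ 38.500)
s(-20) + Y = -20 + 77/2 = 37/2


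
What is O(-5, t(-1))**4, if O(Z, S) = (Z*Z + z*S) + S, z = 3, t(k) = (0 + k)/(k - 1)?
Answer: 531441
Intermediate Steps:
t(k) = k/(-1 + k)
O(Z, S) = Z**2 + 4*S (O(Z, S) = (Z*Z + 3*S) + S = (Z**2 + 3*S) + S = Z**2 + 4*S)
O(-5, t(-1))**4 = ((-5)**2 + 4*(-1/(-1 - 1)))**4 = (25 + 4*(-1/(-2)))**4 = (25 + 4*(-1*(-1/2)))**4 = (25 + 4*(1/2))**4 = (25 + 2)**4 = 27**4 = 531441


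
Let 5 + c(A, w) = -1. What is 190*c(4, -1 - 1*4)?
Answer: -1140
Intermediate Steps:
c(A, w) = -6 (c(A, w) = -5 - 1 = -6)
190*c(4, -1 - 1*4) = 190*(-6) = -1140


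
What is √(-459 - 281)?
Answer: 2*I*√185 ≈ 27.203*I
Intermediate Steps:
√(-459 - 281) = √(-740) = 2*I*√185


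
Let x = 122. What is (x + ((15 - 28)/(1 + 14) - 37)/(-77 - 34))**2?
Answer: 41492875204/2772225 ≈ 14967.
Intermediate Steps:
(x + ((15 - 28)/(1 + 14) - 37)/(-77 - 34))**2 = (122 + ((15 - 28)/(1 + 14) - 37)/(-77 - 34))**2 = (122 + (-13/15 - 37)/(-111))**2 = (122 + (-13*1/15 - 37)*(-1/111))**2 = (122 + (-13/15 - 37)*(-1/111))**2 = (122 - 568/15*(-1/111))**2 = (122 + 568/1665)**2 = (203698/1665)**2 = 41492875204/2772225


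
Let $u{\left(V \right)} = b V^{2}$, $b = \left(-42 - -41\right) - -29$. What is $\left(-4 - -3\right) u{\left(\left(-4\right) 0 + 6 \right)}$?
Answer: $-1008$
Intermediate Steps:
$b = 28$ ($b = \left(-42 + 41\right) + 29 = -1 + 29 = 28$)
$u{\left(V \right)} = 28 V^{2}$
$\left(-4 - -3\right) u{\left(\left(-4\right) 0 + 6 \right)} = \left(-4 - -3\right) 28 \left(\left(-4\right) 0 + 6\right)^{2} = \left(-4 + \left(-3 + 6\right)\right) 28 \left(0 + 6\right)^{2} = \left(-4 + 3\right) 28 \cdot 6^{2} = - 28 \cdot 36 = \left(-1\right) 1008 = -1008$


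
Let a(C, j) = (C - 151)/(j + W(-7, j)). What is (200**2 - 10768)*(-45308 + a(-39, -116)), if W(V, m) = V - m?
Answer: -1323650016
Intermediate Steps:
a(C, j) = 151/7 - C/7 (a(C, j) = (C - 151)/(j + (-7 - j)) = (-151 + C)/(-7) = (-151 + C)*(-1/7) = 151/7 - C/7)
(200**2 - 10768)*(-45308 + a(-39, -116)) = (200**2 - 10768)*(-45308 + (151/7 - 1/7*(-39))) = (40000 - 10768)*(-45308 + (151/7 + 39/7)) = 29232*(-45308 + 190/7) = 29232*(-316966/7) = -1323650016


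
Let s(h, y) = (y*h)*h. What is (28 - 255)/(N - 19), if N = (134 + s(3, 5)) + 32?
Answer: -227/192 ≈ -1.1823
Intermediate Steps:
s(h, y) = y*h**2 (s(h, y) = (h*y)*h = y*h**2)
N = 211 (N = (134 + 5*3**2) + 32 = (134 + 5*9) + 32 = (134 + 45) + 32 = 179 + 32 = 211)
(28 - 255)/(N - 19) = (28 - 255)/(211 - 19) = -227/192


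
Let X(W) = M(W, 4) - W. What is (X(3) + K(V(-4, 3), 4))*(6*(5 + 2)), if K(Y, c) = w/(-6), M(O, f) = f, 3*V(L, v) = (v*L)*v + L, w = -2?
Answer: 56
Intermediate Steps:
V(L, v) = L/3 + L*v²/3 (V(L, v) = ((v*L)*v + L)/3 = ((L*v)*v + L)/3 = (L*v² + L)/3 = (L + L*v²)/3 = L/3 + L*v²/3)
X(W) = 4 - W
K(Y, c) = ⅓ (K(Y, c) = -2/(-6) = -2*(-⅙) = ⅓)
(X(3) + K(V(-4, 3), 4))*(6*(5 + 2)) = ((4 - 1*3) + ⅓)*(6*(5 + 2)) = ((4 - 3) + ⅓)*(6*7) = (1 + ⅓)*42 = (4/3)*42 = 56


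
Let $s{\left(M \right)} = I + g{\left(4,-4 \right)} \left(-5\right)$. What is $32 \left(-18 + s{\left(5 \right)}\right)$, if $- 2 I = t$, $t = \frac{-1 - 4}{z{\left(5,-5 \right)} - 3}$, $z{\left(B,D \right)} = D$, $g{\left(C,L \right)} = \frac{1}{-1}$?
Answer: $-426$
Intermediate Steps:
$g{\left(C,L \right)} = -1$
$t = \frac{5}{8}$ ($t = \frac{-1 - 4}{-5 - 3} = - \frac{5}{-8} = \left(-5\right) \left(- \frac{1}{8}\right) = \frac{5}{8} \approx 0.625$)
$I = - \frac{5}{16}$ ($I = \left(- \frac{1}{2}\right) \frac{5}{8} = - \frac{5}{16} \approx -0.3125$)
$s{\left(M \right)} = \frac{75}{16}$ ($s{\left(M \right)} = - \frac{5}{16} - -5 = - \frac{5}{16} + 5 = \frac{75}{16}$)
$32 \left(-18 + s{\left(5 \right)}\right) = 32 \left(-18 + \frac{75}{16}\right) = 32 \left(- \frac{213}{16}\right) = -426$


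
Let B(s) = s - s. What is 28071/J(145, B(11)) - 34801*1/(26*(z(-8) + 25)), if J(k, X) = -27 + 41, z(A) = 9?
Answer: 935675/476 ≈ 1965.7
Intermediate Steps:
B(s) = 0
J(k, X) = 14
28071/J(145, B(11)) - 34801*1/(26*(z(-8) + 25)) = 28071/14 - 34801*1/(26*(9 + 25)) = 28071*(1/14) - 34801/(26*34) = 28071/14 - 34801/884 = 28071/14 - 34801*1/884 = 28071/14 - 2677/68 = 935675/476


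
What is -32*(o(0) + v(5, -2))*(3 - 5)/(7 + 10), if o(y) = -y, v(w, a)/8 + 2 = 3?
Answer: 512/17 ≈ 30.118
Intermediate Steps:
v(w, a) = 8 (v(w, a) = -16 + 8*3 = -16 + 24 = 8)
-32*(o(0) + v(5, -2))*(3 - 5)/(7 + 10) = -32*(-1*0 + 8)*(3 - 5)/(7 + 10) = -32*(0 + 8)*(-2/17) = -256*(-2*1/17) = -256*(-2)/17 = -32*(-16/17) = 512/17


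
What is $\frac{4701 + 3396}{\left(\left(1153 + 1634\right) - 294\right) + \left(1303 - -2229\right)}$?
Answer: $\frac{8097}{6025} \approx 1.3439$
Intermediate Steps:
$\frac{4701 + 3396}{\left(\left(1153 + 1634\right) - 294\right) + \left(1303 - -2229\right)} = \frac{8097}{\left(2787 - 294\right) + \left(1303 + 2229\right)} = \frac{8097}{2493 + 3532} = \frac{8097}{6025}$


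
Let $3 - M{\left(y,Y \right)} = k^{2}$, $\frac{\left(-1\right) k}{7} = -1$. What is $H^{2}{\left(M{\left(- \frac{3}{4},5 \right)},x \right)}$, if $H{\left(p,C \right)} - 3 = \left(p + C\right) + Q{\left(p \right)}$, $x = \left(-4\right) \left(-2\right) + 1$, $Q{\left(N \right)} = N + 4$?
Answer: $5776$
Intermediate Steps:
$k = 7$ ($k = \left(-7\right) \left(-1\right) = 7$)
$Q{\left(N \right)} = 4 + N$
$M{\left(y,Y \right)} = -46$ ($M{\left(y,Y \right)} = 3 - 7^{2} = 3 - 49 = -46$)
$x = 9$ ($x = 8 + 1 = 9$)
$H{\left(p,C \right)} = 7 + C + 2 p$ ($H{\left(p,C \right)} = 3 + \left(\left(p + C\right) + \left(4 + p\right)\right) = 3 + \left(\left(C + p\right) + \left(4 + p\right)\right) = 3 + \left(4 + C + 2 p\right) = 7 + C + 2 p$)
$H^{2}{\left(M{\left(- \frac{3}{4},5 \right)},x \right)} = \left(7 + 9 + 2 \left(-46\right)\right)^{2} = \left(7 + 9 - 92\right)^{2} = \left(-76\right)^{2} = 5776$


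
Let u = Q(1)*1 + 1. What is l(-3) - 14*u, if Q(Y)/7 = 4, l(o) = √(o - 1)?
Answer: -406 + 2*I ≈ -406.0 + 2.0*I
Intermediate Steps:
l(o) = √(-1 + o)
Q(Y) = 28 (Q(Y) = 7*4 = 28)
u = 29 (u = 28*1 + 1 = 28 + 1 = 29)
l(-3) - 14*u = √(-1 - 3) - 14*29 = √(-4) - 406 = 2*I - 406 = -406 + 2*I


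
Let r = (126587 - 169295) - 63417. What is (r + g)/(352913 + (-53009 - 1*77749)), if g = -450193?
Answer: -556318/222155 ≈ -2.5042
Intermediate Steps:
r = -106125 (r = -42708 - 63417 = -106125)
(r + g)/(352913 + (-53009 - 1*77749)) = (-106125 - 450193)/(352913 + (-53009 - 1*77749)) = -556318/(352913 + (-53009 - 77749)) = -556318/(352913 - 130758) = -556318/222155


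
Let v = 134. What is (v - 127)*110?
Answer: 770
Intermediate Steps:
(v - 127)*110 = (134 - 127)*110 = 7*110 = 770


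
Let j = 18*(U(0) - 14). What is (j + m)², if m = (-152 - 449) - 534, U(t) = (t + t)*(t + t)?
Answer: 1923769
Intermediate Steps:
U(t) = 4*t² (U(t) = (2*t)*(2*t) = 4*t²)
m = -1135 (m = -601 - 534 = -1135)
j = -252 (j = 18*(4*0² - 14) = 18*(4*0 - 14) = 18*(0 - 14) = 18*(-14) = -252)
(j + m)² = (-252 - 1135)² = (-1387)² = 1923769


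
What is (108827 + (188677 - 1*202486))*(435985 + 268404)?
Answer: 66929634002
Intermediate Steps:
(108827 + (188677 - 1*202486))*(435985 + 268404) = (108827 + (188677 - 202486))*704389 = (108827 - 13809)*704389 = 95018*704389 = 66929634002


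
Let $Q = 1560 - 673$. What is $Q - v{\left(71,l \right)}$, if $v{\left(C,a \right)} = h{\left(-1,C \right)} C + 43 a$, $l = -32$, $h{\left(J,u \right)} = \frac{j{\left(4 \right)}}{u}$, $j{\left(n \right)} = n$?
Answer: $2259$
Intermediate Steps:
$Q = 887$
$h{\left(J,u \right)} = \frac{4}{u}$
$v{\left(C,a \right)} = 4 + 43 a$ ($v{\left(C,a \right)} = \frac{4}{C} C + 43 a = 4 + 43 a$)
$Q - v{\left(71,l \right)} = 887 - \left(4 + 43 \left(-32\right)\right) = 887 - \left(4 - 1376\right) = 887 - -1372 = 887 + 1372 = 2259$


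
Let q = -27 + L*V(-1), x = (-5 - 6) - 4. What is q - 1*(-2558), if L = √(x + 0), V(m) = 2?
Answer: 2531 + 2*I*√15 ≈ 2531.0 + 7.746*I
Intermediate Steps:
x = -15 (x = -11 - 4 = -15)
L = I*√15 (L = √(-15 + 0) = √(-15) = I*√15 ≈ 3.873*I)
q = -27 + 2*I*√15 (q = -27 + (I*√15)*2 = -27 + 2*I*√15 ≈ -27.0 + 7.746*I)
q - 1*(-2558) = (-27 + 2*I*√15) - 1*(-2558) = (-27 + 2*I*√15) + 2558 = 2531 + 2*I*√15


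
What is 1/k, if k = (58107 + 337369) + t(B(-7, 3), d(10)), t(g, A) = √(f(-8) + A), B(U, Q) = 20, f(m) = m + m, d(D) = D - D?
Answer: 98869/39100316648 - I/39100316648 ≈ 2.5286e-6 - 2.5575e-11*I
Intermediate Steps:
d(D) = 0
f(m) = 2*m
t(g, A) = √(-16 + A) (t(g, A) = √(2*(-8) + A) = √(-16 + A))
k = 395476 + 4*I (k = (58107 + 337369) + √(-16 + 0) = 395476 + √(-16) = 395476 + 4*I ≈ 3.9548e+5 + 4.0*I)
1/k = 1/(395476 + 4*I) = (395476 - 4*I)/156401266592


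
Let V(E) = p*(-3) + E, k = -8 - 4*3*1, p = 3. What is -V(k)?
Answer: 29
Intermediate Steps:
k = -20 (k = -8 - 12*1 = -8 - 12 = -20)
V(E) = -9 + E (V(E) = 3*(-3) + E = -9 + E)
-V(k) = -(-9 - 20) = -1*(-29) = 29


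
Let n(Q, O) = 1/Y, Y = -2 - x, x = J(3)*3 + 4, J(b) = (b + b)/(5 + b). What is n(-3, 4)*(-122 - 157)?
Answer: 372/11 ≈ 33.818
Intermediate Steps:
J(b) = 2*b/(5 + b) (J(b) = (2*b)/(5 + b) = 2*b/(5 + b))
x = 25/4 (x = (2*3/(5 + 3))*3 + 4 = (2*3/8)*3 + 4 = (2*3*(1/8))*3 + 4 = (3/4)*3 + 4 = 9/4 + 4 = 25/4 ≈ 6.2500)
Y = -33/4 (Y = -2 - 1*25/4 = -2 - 25/4 = -33/4 ≈ -8.2500)
n(Q, O) = -4/33 (n(Q, O) = 1/(-33/4) = -4/33)
n(-3, 4)*(-122 - 157) = -4*(-122 - 157)/33 = -4/33*(-279) = 372/11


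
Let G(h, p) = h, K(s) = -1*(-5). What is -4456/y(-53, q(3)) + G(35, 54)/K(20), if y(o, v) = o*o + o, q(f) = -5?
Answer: 3709/689 ≈ 5.3832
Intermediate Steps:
K(s) = 5
y(o, v) = o + o² (y(o, v) = o² + o = o + o²)
-4456/y(-53, q(3)) + G(35, 54)/K(20) = -4456*(-1/(53*(1 - 53))) + 35/5 = -4456/((-53*(-52))) + 35*(⅕) = -4456/2756 + 7 = -4456*1/2756 + 7 = -1114/689 + 7 = 3709/689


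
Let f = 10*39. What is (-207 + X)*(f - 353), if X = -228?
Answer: -16095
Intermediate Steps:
f = 390
(-207 + X)*(f - 353) = (-207 - 228)*(390 - 353) = -435*37 = -16095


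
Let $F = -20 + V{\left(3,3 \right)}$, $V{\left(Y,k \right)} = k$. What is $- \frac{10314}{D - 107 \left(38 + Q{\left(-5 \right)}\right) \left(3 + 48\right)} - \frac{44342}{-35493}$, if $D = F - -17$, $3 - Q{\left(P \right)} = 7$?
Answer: $\frac{1432200133}{1097550039} \approx 1.3049$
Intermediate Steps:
$Q{\left(P \right)} = -4$ ($Q{\left(P \right)} = 3 - 7 = -4$)
$F = -17$ ($F = -20 + 3 = -17$)
$D = 0$ ($D = -17 - -17 = -17 + 17 = 0$)
$- \frac{10314}{D - 107 \left(38 + Q{\left(-5 \right)}\right) \left(3 + 48\right)} - \frac{44342}{-35493} = - \frac{10314}{0 - 107 \left(38 - 4\right) \left(3 + 48\right)} - \frac{44342}{-35493} = - \frac{10314}{0 - 107 \cdot 34 \cdot 51} - - \frac{44342}{35493} = - \frac{10314}{0 - 185538} + \frac{44342}{35493} = - \frac{10314}{-185538} + \frac{44342}{35493} = \left(-10314\right) \left(- \frac{1}{185538}\right) + \frac{44342}{35493} = \frac{1719}{30923} + \frac{44342}{35493} = \frac{1432200133}{1097550039}$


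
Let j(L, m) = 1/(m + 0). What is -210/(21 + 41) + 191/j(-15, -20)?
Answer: -118525/31 ≈ -3823.4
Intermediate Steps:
j(L, m) = 1/m
-210/(21 + 41) + 191/j(-15, -20) = -210/(21 + 41) + 191/(1/(-20)) = -210/62 + 191/(-1/20) = -210*1/62 + 191*(-20) = -105/31 - 3820 = -118525/31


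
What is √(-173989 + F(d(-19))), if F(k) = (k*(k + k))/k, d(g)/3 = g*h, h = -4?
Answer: I*√173533 ≈ 416.57*I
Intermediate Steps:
d(g) = -12*g (d(g) = 3*(g*(-4)) = 3*(-4*g) = -12*g)
F(k) = 2*k (F(k) = (k*(2*k))/k = (2*k²)/k = 2*k)
√(-173989 + F(d(-19))) = √(-173989 + 2*(-12*(-19))) = √(-173989 + 2*228) = √(-173989 + 456) = √(-173533) = I*√173533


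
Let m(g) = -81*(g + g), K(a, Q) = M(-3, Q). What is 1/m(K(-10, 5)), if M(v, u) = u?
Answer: -1/810 ≈ -0.0012346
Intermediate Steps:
K(a, Q) = Q
m(g) = -162*g
1/m(K(-10, 5)) = 1/(-162*5) = 1/(-810) = -1/810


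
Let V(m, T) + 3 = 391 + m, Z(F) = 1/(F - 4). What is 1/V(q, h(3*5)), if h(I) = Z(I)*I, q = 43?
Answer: 1/431 ≈ 0.0023202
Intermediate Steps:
Z(F) = 1/(-4 + F)
h(I) = I/(-4 + I)
V(m, T) = 388 + m (V(m, T) = -3 + (391 + m) = 388 + m)
1/V(q, h(3*5)) = 1/(388 + 43) = 1/431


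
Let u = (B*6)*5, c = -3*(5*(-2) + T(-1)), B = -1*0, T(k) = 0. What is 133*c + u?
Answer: 3990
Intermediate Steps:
B = 0
c = 30 (c = -3*(5*(-2) + 0) = -3*(-10 + 0) = -3*(-10) = 30)
u = 0 (u = (0*6)*5 = 0*5 = 0)
133*c + u = 133*30 + 0 = 3990 + 0 = 3990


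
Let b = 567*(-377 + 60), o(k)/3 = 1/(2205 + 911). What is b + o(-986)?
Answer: -560066721/3116 ≈ -1.7974e+5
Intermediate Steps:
o(k) = 3/3116 (o(k) = 3/(2205 + 911) = 3/3116)
b = -179739 (b = 567*(-317) = -179739)
b + o(-986) = -179739 + 3/3116 = -560066721/3116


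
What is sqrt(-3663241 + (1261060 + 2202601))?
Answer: 2*I*sqrt(49895) ≈ 446.74*I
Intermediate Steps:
sqrt(-3663241 + (1261060 + 2202601)) = sqrt(-3663241 + 3463661) = sqrt(-199580) = 2*I*sqrt(49895)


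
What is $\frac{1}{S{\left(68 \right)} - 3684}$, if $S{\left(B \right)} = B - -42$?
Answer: $- \frac{1}{3574} \approx -0.0002798$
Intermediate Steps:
$S{\left(B \right)} = 42 + B$ ($S{\left(B \right)} = B + 42 = 42 + B$)
$\frac{1}{S{\left(68 \right)} - 3684} = \frac{1}{\left(42 + 68\right) - 3684} = \frac{1}{110 - 3684} = \frac{1}{-3574} = - \frac{1}{3574}$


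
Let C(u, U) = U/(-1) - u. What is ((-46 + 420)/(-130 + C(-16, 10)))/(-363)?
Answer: 17/2046 ≈ 0.0083089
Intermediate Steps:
C(u, U) = -U - u (C(u, U) = U*(-1) - u = -U - u)
((-46 + 420)/(-130 + C(-16, 10)))/(-363) = ((-46 + 420)/(-130 + (-1*10 - 1*(-16))))/(-363) = (374/(-130 + (-10 + 16)))*(-1/363) = (374/(-130 + 6))*(-1/363) = (374/(-124))*(-1/363) = (374*(-1/124))*(-1/363) = -187/62*(-1/363) = 17/2046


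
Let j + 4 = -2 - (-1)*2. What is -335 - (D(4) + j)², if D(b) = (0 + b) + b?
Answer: -351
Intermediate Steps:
D(b) = 2*b (D(b) = b + b = 2*b)
j = -4 (j = -4 + (-2 - (-1)*2) = -4 + (-2 - 1*(-2)) = -4 + (-2 + 2) = -4 + 0 = -4)
-335 - (D(4) + j)² = -335 - (2*4 - 4)² = -335 - (8 - 4)² = -335 - 1*4² = -335 - 1*16 = -335 - 16 = -351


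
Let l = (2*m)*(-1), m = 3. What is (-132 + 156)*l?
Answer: -144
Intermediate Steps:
l = -6 (l = (2*3)*(-1) = 6*(-1) = -6)
(-132 + 156)*l = (-132 + 156)*(-6) = 24*(-6) = -144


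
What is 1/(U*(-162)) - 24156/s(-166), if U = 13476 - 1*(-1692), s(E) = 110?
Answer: -2698023173/12286080 ≈ -219.60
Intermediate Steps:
U = 15168 (U = 13476 + 1692 = 15168)
1/(U*(-162)) - 24156/s(-166) = 1/(15168*(-162)) - 24156/110 = (1/15168)*(-1/162) - 24156*1/110 = -1/2457216 - 1098/5 = -2698023173/12286080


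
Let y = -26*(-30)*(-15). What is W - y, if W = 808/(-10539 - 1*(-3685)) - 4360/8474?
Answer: 169877145692/14520199 ≈ 11699.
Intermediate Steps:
W = -9182608/14520199 (W = 808/(-10539 + 3685) - 4360*1/8474 = 808/(-6854) - 2180/4237 = 808*(-1/6854) - 2180/4237 = -404/3427 - 2180/4237 = -9182608/14520199 ≈ -0.63240)
y = -11700 (y = 780*(-15) = -11700)
W - y = -9182608/14520199 - 1*(-11700) = -9182608/14520199 + 11700 = 169877145692/14520199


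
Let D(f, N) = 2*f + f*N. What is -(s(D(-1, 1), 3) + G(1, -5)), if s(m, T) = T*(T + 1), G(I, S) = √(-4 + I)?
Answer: -12 - I*√3 ≈ -12.0 - 1.732*I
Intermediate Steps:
D(f, N) = 2*f + N*f
s(m, T) = T*(1 + T)
-(s(D(-1, 1), 3) + G(1, -5)) = -(3*(1 + 3) + √(-4 + 1)) = -(3*4 + √(-3)) = -(12 + I*√3) = -12 - I*√3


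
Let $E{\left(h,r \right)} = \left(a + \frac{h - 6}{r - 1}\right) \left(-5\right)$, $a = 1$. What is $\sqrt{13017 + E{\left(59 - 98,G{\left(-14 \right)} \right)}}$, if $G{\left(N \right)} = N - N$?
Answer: $\sqrt{12787} \approx 113.08$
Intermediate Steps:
$G{\left(N \right)} = 0$
$E{\left(h,r \right)} = -5 - \frac{5 \left(-6 + h\right)}{-1 + r}$ ($E{\left(h,r \right)} = \left(1 + \frac{h - 6}{r - 1}\right) \left(-5\right) = \left(1 + \frac{-6 + h}{-1 + r}\right) \left(-5\right) = -5 - \frac{5 \left(-6 + h\right)}{-1 + r}$)
$\sqrt{13017 + E{\left(59 - 98,G{\left(-14 \right)} \right)}} = \sqrt{13017 + \frac{5 \left(7 - \left(59 - 98\right) - 0\right)}{-1 + 0}} = \sqrt{13017 + \frac{5 \left(7 - \left(59 - 98\right) + 0\right)}{-1}} = \sqrt{13017 + 5 \left(-1\right) \left(7 - -39 + 0\right)} = \sqrt{13017 + 5 \left(-1\right) \left(7 + 39 + 0\right)} = \sqrt{13017 + 5 \left(-1\right) 46} = \sqrt{13017 - 230} = \sqrt{12787}$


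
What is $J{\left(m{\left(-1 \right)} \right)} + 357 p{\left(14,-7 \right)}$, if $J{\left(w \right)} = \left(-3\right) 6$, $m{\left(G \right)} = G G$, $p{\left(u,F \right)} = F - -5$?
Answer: $-732$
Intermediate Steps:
$p{\left(u,F \right)} = 5 + F$ ($p{\left(u,F \right)} = F + 5 = 5 + F$)
$m{\left(G \right)} = G^{2}$
$J{\left(w \right)} = -18$
$J{\left(m{\left(-1 \right)} \right)} + 357 p{\left(14,-7 \right)} = -18 + 357 \left(5 - 7\right) = -18 + 357 \left(-2\right) = -18 - 714 = -732$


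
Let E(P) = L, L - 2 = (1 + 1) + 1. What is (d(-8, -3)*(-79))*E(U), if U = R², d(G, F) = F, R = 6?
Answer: 1185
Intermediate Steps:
L = 5 (L = 2 + ((1 + 1) + 1) = 2 + (2 + 1) = 2 + 3 = 5)
U = 36 (U = 6² = 36)
E(P) = 5
(d(-8, -3)*(-79))*E(U) = -3*(-79)*5 = 237*5 = 1185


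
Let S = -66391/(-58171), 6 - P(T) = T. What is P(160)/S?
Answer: -8958334/66391 ≈ -134.93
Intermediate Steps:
P(T) = 6 - T
S = 66391/58171 (S = -66391*(-1/58171) = 66391/58171 ≈ 1.1413)
P(160)/S = (6 - 1*160)/(66391/58171) = (6 - 160)*(58171/66391) = -154*58171/66391 = -8958334/66391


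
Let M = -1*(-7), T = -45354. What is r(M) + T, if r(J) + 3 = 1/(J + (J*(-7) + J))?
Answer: -1587496/35 ≈ -45357.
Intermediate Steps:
M = 7
r(J) = -3 - 1/(5*J) (r(J) = -3 + 1/(J + (J*(-7) + J)) = -3 + 1/(J + (-7*J + J)) = -3 + 1/(J - 6*J) = -3 + 1/(-5*J) = -3 - 1/(5*J))
r(M) + T = (-3 - ⅕/7) - 45354 = (-3 - ⅕*⅐) - 45354 = (-3 - 1/35) - 45354 = -106/35 - 45354 = -1587496/35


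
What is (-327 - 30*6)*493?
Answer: -249951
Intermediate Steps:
(-327 - 30*6)*493 = (-327 - 180)*493 = -507*493 = -249951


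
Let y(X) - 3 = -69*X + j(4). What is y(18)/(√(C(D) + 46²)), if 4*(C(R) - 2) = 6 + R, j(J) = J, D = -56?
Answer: -1235*√8422/4211 ≈ -26.915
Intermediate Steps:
C(R) = 7/2 + R/4 (C(R) = 2 + (6 + R)/4 = 2 + (3/2 + R/4) = 7/2 + R/4)
y(X) = 7 - 69*X (y(X) = 3 + (-69*X + 4) = 3 + (4 - 69*X) = 7 - 69*X)
y(18)/(√(C(D) + 46²)) = (7 - 69*18)/(√((7/2 + (¼)*(-56)) + 46²)) = (7 - 1242)/(√((7/2 - 14) + 2116)) = -1235/√(-21/2 + 2116) = -1235*√8422/4211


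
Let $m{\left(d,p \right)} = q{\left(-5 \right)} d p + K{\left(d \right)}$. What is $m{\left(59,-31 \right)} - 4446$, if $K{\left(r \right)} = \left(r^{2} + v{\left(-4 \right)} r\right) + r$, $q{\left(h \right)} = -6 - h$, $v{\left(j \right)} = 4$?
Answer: $1159$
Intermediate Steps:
$K{\left(r \right)} = r^{2} + 5 r$ ($K{\left(r \right)} = \left(r^{2} + 4 r\right) + r = r^{2} + 5 r$)
$m{\left(d,p \right)} = d \left(5 + d\right) - d p$ ($m{\left(d,p \right)} = \left(-6 - -5\right) d p + d \left(5 + d\right) = \left(-6 + 5\right) d p + d \left(5 + d\right) = - d p + d \left(5 + d\right) = d \left(5 + d\right) - d p$)
$m{\left(59,-31 \right)} - 4446 = 59 \left(5 + 59 - -31\right) - 4446 = 59 \left(5 + 59 + 31\right) - 4446 = 59 \cdot 95 - 4446 = 5605 - 4446 = 1159$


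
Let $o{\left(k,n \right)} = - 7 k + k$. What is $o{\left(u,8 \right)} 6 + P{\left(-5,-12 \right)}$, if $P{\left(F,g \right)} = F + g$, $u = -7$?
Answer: $235$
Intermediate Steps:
$o{\left(k,n \right)} = - 6 k$
$o{\left(u,8 \right)} 6 + P{\left(-5,-12 \right)} = \left(-6\right) \left(-7\right) 6 - 17 = 42 \cdot 6 - 17 = 252 - 17 = 235$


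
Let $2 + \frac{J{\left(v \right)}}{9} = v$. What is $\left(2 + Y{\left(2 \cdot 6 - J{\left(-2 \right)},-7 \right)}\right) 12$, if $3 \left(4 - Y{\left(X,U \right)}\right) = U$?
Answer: $100$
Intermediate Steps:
$J{\left(v \right)} = -18 + 9 v$
$Y{\left(X,U \right)} = 4 - \frac{U}{3}$
$\left(2 + Y{\left(2 \cdot 6 - J{\left(-2 \right)},-7 \right)}\right) 12 = \left(2 + \left(4 - - \frac{7}{3}\right)\right) 12 = \left(2 + \left(4 + \frac{7}{3}\right)\right) 12 = \left(2 + \frac{19}{3}\right) 12 = \frac{25}{3} \cdot 12 = 100$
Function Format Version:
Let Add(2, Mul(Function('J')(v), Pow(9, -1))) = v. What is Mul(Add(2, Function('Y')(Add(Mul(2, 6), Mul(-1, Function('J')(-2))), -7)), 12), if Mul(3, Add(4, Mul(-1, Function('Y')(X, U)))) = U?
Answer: 100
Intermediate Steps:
Function('J')(v) = Add(-18, Mul(9, v))
Function('Y')(X, U) = Add(4, Mul(Rational(-1, 3), U))
Mul(Add(2, Function('Y')(Add(Mul(2, 6), Mul(-1, Function('J')(-2))), -7)), 12) = Mul(Add(2, Add(4, Mul(Rational(-1, 3), -7))), 12) = Mul(Add(2, Add(4, Rational(7, 3))), 12) = Mul(Add(2, Rational(19, 3)), 12) = Mul(Rational(25, 3), 12) = 100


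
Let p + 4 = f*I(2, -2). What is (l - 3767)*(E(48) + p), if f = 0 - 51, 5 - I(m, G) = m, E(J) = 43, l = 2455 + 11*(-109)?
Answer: 286254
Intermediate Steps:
l = 1256 (l = 2455 - 1199 = 1256)
I(m, G) = 5 - m
f = -51
p = -157 (p = -4 - 51*(5 - 1*2) = -4 - 51*(5 - 2) = -4 - 51*3 = -4 - 153 = -157)
(l - 3767)*(E(48) + p) = (1256 - 3767)*(43 - 157) = -2511*(-114) = 286254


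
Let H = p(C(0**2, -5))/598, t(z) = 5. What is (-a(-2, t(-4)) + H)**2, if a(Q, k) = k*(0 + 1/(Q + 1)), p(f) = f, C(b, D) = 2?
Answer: 2238016/89401 ≈ 25.033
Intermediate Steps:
a(Q, k) = k/(1 + Q) (a(Q, k) = k*(0 + 1/(1 + Q)) = k/(1 + Q))
H = 1/299 (H = 2/598 = 2*(1/598) = 1/299 ≈ 0.0033445)
(-a(-2, t(-4)) + H)**2 = (-5/(1 - 2) + 1/299)**2 = (-5/(-1) + 1/299)**2 = (-5*(-1) + 1/299)**2 = (-1*(-5) + 1/299)**2 = (5 + 1/299)**2 = (1496/299)**2 = 2238016/89401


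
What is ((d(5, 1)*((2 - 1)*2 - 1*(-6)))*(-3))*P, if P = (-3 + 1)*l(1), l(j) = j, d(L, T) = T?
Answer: 48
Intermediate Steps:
P = -2 (P = (-3 + 1)*1 = -2*1 = -2)
((d(5, 1)*((2 - 1)*2 - 1*(-6)))*(-3))*P = ((1*((2 - 1)*2 - 1*(-6)))*(-3))*(-2) = ((1*(1*2 + 6))*(-3))*(-2) = ((1*(2 + 6))*(-3))*(-2) = ((1*8)*(-3))*(-2) = (8*(-3))*(-2) = -24*(-2) = 48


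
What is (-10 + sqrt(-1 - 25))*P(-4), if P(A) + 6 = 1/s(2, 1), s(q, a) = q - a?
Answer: 50 - 5*I*sqrt(26) ≈ 50.0 - 25.495*I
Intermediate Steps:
P(A) = -5 (P(A) = -6 + 1/(2 - 1*1) = -6 + 1/(2 - 1) = -6 + 1/1 = -6 + 1 = -5)
(-10 + sqrt(-1 - 25))*P(-4) = (-10 + sqrt(-1 - 25))*(-5) = (-10 + sqrt(-26))*(-5) = (-10 + I*sqrt(26))*(-5) = 50 - 5*I*sqrt(26)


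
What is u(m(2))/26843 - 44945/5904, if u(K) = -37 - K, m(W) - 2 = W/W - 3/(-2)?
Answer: -1206703651/158481072 ≈ -7.6142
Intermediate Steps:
m(W) = 9/2 (m(W) = 2 + (W/W - 3/(-2)) = 2 + (1 - 3*(-½)) = 2 + (1 + 3/2) = 2 + 5/2 = 9/2)
u(m(2))/26843 - 44945/5904 = (-37 - 1*9/2)/26843 - 44945/5904 = (-37 - 9/2)*(1/26843) - 44945*1/5904 = -83/2*1/26843 - 44945/5904 = -83/53686 - 44945/5904 = -1206703651/158481072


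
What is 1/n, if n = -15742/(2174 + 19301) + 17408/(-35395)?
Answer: -152021525/186204978 ≈ -0.81642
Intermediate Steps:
n = -186204978/152021525 (n = -15742/21475 + 17408*(-1/35395) = -15742*1/21475 - 17408/35395 = -15742/21475 - 17408/35395 = -186204978/152021525 ≈ -1.2249)
1/n = 1/(-186204978/152021525) = -152021525/186204978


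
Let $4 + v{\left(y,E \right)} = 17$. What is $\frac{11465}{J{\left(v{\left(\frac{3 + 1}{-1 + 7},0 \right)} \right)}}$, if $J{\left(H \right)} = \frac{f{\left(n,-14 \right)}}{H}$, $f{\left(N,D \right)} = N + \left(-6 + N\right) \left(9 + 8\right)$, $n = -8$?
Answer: $- \frac{149045}{246} \approx -605.87$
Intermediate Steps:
$v{\left(y,E \right)} = 13$ ($v{\left(y,E \right)} = -4 + 17 = 13$)
$f{\left(N,D \right)} = -102 + 18 N$ ($f{\left(N,D \right)} = N + \left(-6 + N\right) 17 = N + \left(-102 + 17 N\right) = -102 + 18 N$)
$J{\left(H \right)} = - \frac{246}{H}$ ($J{\left(H \right)} = \frac{-102 + 18 \left(-8\right)}{H} = \frac{-102 - 144}{H} = - \frac{246}{H}$)
$\frac{11465}{J{\left(v{\left(\frac{3 + 1}{-1 + 7},0 \right)} \right)}} = \frac{11465}{\left(-246\right) \frac{1}{13}} = \frac{11465}{- \frac{246}{13}} = 11465 \left(- \frac{13}{246}\right) = - \frac{149045}{246}$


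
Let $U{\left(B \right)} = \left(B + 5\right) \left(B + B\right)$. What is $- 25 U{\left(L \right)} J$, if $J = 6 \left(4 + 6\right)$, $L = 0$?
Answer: $0$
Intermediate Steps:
$U{\left(B \right)} = 2 B \left(5 + B\right)$ ($U{\left(B \right)} = \left(5 + B\right) 2 B = 2 B \left(5 + B\right)$)
$J = 60$ ($J = 6 \cdot 10 = 60$)
$- 25 U{\left(L \right)} J = - 25 \cdot 2 \cdot 0 \left(5 + 0\right) 60 = - 25 \cdot 2 \cdot 0 \cdot 5 \cdot 60 = \left(-25\right) 0 \cdot 60 = 0 \cdot 60 = 0$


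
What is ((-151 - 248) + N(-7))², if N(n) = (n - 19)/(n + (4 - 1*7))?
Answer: 3928324/25 ≈ 1.5713e+5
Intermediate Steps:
N(n) = (-19 + n)/(-3 + n) (N(n) = (-19 + n)/(n + (4 - 7)) = (-19 + n)/(n - 3) = (-19 + n)/(-3 + n))
((-151 - 248) + N(-7))² = ((-151 - 248) + (-19 - 7)/(-3 - 7))² = (-399 - 26/(-10))² = (-399 - ⅒*(-26))² = (-399 + 13/5)² = (-1982/5)² = 3928324/25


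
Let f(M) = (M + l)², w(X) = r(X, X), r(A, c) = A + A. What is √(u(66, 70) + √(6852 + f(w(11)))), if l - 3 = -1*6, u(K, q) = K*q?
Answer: √(4620 + √7213) ≈ 68.593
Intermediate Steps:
r(A, c) = 2*A
w(X) = 2*X
l = -3 (l = 3 - 1*6 = 3 - 6 = -3)
f(M) = (-3 + M)² (f(M) = (M - 3)² = (-3 + M)²)
√(u(66, 70) + √(6852 + f(w(11)))) = √(66*70 + √(6852 + (-3 + 2*11)²)) = √(4620 + √(6852 + (-3 + 22)²)) = √(4620 + √(6852 + 19²)) = √(4620 + √(6852 + 361)) = √(4620 + √7213)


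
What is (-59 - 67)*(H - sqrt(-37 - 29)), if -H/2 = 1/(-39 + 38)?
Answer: -252 + 126*I*sqrt(66) ≈ -252.0 + 1023.6*I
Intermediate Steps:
H = 2 (H = -2/(-39 + 38) = -2/(-1) = -2*(-1) = 2)
(-59 - 67)*(H - sqrt(-37 - 29)) = (-59 - 67)*(2 - sqrt(-37 - 29)) = -126*(2 - sqrt(-66)) = -126*(2 - I*sqrt(66)) = -252 + 126*I*sqrt(66)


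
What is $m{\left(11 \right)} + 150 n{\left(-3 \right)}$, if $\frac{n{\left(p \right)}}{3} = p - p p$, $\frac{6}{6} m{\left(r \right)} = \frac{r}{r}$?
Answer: $-5399$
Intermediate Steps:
$m{\left(r \right)} = 1$ ($m{\left(r \right)} = \frac{r}{r} = 1$)
$n{\left(p \right)} = - 3 p^{2} + 3 p$ ($n{\left(p \right)} = 3 \left(p - p p\right) = 3 \left(p - p^{2}\right) = - 3 p^{2} + 3 p$)
$m{\left(11 \right)} + 150 n{\left(-3 \right)} = 1 + 150 \cdot 3 \left(-3\right) \left(1 - -3\right) = 1 + 150 \cdot 3 \left(-3\right) \left(1 + 3\right) = 1 + 150 \cdot 3 \left(-3\right) 4 = 1 + 150 \left(-36\right) = 1 - 5400 = -5399$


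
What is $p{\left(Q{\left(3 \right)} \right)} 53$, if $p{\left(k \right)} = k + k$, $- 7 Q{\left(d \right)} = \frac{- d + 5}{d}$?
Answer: $- \frac{212}{21} \approx -10.095$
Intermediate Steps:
$Q{\left(d \right)} = - \frac{5 - d}{7 d}$ ($Q{\left(d \right)} = - \frac{\left(- d + 5\right) \frac{1}{d}}{7} = - \frac{\left(5 - d\right) \frac{1}{d}}{7} = - \frac{\frac{1}{d} \left(5 - d\right)}{7} = - \frac{5 - d}{7 d}$)
$p{\left(k \right)} = 2 k$
$p{\left(Q{\left(3 \right)} \right)} 53 = 2 \frac{-5 + 3}{7 \cdot 3} \cdot 53 = 2 \cdot \frac{1}{7} \cdot \frac{1}{3} \left(-2\right) 53 = 2 \left(- \frac{2}{21}\right) 53 = \left(- \frac{4}{21}\right) 53 = - \frac{212}{21}$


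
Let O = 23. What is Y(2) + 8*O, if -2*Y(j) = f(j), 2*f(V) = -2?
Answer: 369/2 ≈ 184.50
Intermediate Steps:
f(V) = -1 (f(V) = (½)*(-2) = -1)
Y(j) = ½ (Y(j) = -½*(-1) = ½)
Y(2) + 8*O = ½ + 8*23 = ½ + 184 = 369/2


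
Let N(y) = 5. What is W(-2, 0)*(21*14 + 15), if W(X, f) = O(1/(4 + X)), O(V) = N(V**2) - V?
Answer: 2781/2 ≈ 1390.5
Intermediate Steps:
O(V) = 5 - V
W(X, f) = 5 - 1/(4 + X)
W(-2, 0)*(21*14 + 15) = ((19 + 5*(-2))/(4 - 2))*(21*14 + 15) = ((19 - 10)/2)*(294 + 15) = ((1/2)*9)*309 = (9/2)*309 = 2781/2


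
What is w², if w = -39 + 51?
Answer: 144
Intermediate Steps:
w = 12
w² = 12² = 144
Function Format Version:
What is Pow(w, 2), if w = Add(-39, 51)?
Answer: 144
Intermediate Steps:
w = 12
Pow(w, 2) = Pow(12, 2) = 144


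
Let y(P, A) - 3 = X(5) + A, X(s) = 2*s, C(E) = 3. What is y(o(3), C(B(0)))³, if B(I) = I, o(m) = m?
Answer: 4096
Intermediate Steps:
y(P, A) = 13 + A (y(P, A) = 3 + (2*5 + A) = 3 + (10 + A) = 13 + A)
y(o(3), C(B(0)))³ = (13 + 3)³ = 16³ = 4096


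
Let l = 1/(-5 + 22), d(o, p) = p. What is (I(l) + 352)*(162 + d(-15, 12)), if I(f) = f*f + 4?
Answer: 17901990/289 ≈ 61945.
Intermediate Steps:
l = 1/17 ≈ 0.058824
I(f) = 4 + f² (I(f) = f² + 4 = 4 + f²)
(I(l) + 352)*(162 + d(-15, 12)) = ((4 + (1/17)²) + 352)*(162 + 12) = ((4 + 1/289) + 352)*174 = (1157/289 + 352)*174 = (102885/289)*174 = 17901990/289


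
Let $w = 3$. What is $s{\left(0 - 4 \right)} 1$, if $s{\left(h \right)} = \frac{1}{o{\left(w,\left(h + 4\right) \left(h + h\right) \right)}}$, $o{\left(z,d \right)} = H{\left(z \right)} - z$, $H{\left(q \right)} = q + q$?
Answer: $\frac{1}{3} \approx 0.33333$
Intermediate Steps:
$H{\left(q \right)} = 2 q$
$o{\left(z,d \right)} = z$ ($o{\left(z,d \right)} = 2 z - z = z$)
$s{\left(h \right)} = \frac{1}{3}$
$s{\left(0 - 4 \right)} 1 = \frac{1}{3} \cdot 1 = \frac{1}{3}$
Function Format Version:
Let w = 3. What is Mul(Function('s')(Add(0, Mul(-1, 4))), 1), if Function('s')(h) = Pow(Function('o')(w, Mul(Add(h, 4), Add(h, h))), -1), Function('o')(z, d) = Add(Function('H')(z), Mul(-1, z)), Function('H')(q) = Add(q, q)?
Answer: Rational(1, 3) ≈ 0.33333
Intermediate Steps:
Function('H')(q) = Mul(2, q)
Function('o')(z, d) = z (Function('o')(z, d) = Add(Mul(2, z), Mul(-1, z)) = z)
Function('s')(h) = Rational(1, 3) (Function('s')(h) = Pow(3, -1) = Rational(1, 3))
Mul(Function('s')(Add(0, Mul(-1, 4))), 1) = Mul(Rational(1, 3), 1) = Rational(1, 3)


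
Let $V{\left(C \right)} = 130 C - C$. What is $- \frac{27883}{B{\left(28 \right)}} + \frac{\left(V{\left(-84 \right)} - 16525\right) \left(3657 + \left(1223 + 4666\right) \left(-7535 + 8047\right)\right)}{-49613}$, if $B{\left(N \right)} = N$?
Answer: $\frac{2311362623821}{1389164} \approx 1.6639 \cdot 10^{6}$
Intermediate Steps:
$V{\left(C \right)} = 129 C$
$- \frac{27883}{B{\left(28 \right)}} + \frac{\left(V{\left(-84 \right)} - 16525\right) \left(3657 + \left(1223 + 4666\right) \left(-7535 + 8047\right)\right)}{-49613} = - \frac{27883}{28} + \frac{\left(129 \left(-84\right) - 16525\right) \left(3657 + \left(1223 + 4666\right) \left(-7535 + 8047\right)\right)}{-49613} = \left(-27883\right) \frac{1}{28} + \left(-10836 - 16525\right) \left(3657 + 5889 \cdot 512\right) \left(- \frac{1}{49613}\right) = - \frac{27883}{28} + - 27361 \left(3657 + 3015168\right) \left(- \frac{1}{49613}\right) = - \frac{27883}{28} + \left(-27361\right) 3018825 \left(- \frac{1}{49613}\right) = - \frac{27883}{28} - - \frac{82598070825}{49613} = - \frac{27883}{28} + \frac{82598070825}{49613} = \frac{2311362623821}{1389164}$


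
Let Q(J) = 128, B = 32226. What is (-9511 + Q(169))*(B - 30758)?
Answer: -13774244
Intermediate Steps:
(-9511 + Q(169))*(B - 30758) = (-9511 + 128)*(32226 - 30758) = -9383*1468 = -13774244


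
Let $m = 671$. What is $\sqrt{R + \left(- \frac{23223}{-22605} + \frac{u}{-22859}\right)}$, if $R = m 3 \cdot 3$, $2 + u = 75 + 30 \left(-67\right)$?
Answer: $\frac{\sqrt{179195032247949677685}}{172242565} \approx 77.718$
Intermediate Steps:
$u = -1937$ ($u = -2 + \left(75 + 30 \left(-67\right)\right) = -2 + \left(75 - 2010\right) = -2 - 1935 = -1937$)
$R = 6039$ ($R = 671 \cdot 3 \cdot 3 = 671 \cdot 9 = 6039$)
$\sqrt{R + \left(- \frac{23223}{-22605} + \frac{u}{-22859}\right)} = \sqrt{6039 - \left(- \frac{7741}{7535} - \frac{1937}{22859}\right)} = \sqrt{6039 - - \frac{191546814}{172242565}} = \sqrt{6039 + \left(\frac{7741}{7535} + \frac{1937}{22859}\right)} = \sqrt{6039 + \frac{191546814}{172242565}} = \sqrt{\frac{1040364396849}{172242565}} = \frac{\sqrt{179195032247949677685}}{172242565}$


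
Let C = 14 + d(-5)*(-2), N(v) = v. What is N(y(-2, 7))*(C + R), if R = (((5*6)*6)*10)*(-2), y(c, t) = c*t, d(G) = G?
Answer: 50064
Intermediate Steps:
R = -3600 (R = ((30*6)*10)*(-2) = (180*10)*(-2) = 1800*(-2) = -3600)
C = 24 (C = 14 - 5*(-2) = 14 + 10 = 24)
N(y(-2, 7))*(C + R) = (-2*7)*(24 - 3600) = -14*(-3576) = 50064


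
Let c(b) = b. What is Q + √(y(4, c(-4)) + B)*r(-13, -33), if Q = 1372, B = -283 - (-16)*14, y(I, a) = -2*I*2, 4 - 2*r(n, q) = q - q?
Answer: 1372 + 10*I*√3 ≈ 1372.0 + 17.32*I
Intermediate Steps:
r(n, q) = 2 (r(n, q) = 2 - (q - q)/2 = 2 - ½*0 = 2 + 0 = 2)
y(I, a) = -4*I
B = -59 (B = -283 - 1*(-224) = -283 + 224 = -59)
Q + √(y(4, c(-4)) + B)*r(-13, -33) = 1372 + √(-4*4 - 59)*2 = 1372 + √(-16 - 59)*2 = 1372 + √(-75)*2 = 1372 + (5*I*√3)*2 = 1372 + 10*I*√3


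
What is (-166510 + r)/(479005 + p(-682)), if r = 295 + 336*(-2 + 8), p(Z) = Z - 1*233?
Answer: -164199/478090 ≈ -0.34345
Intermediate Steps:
p(Z) = -233 + Z (p(Z) = Z - 233 = -233 + Z)
r = 2311 (r = 295 + 336*6 = 295 + 2016 = 2311)
(-166510 + r)/(479005 + p(-682)) = (-166510 + 2311)/(479005 + (-233 - 682)) = -164199/(479005 - 915) = -164199/478090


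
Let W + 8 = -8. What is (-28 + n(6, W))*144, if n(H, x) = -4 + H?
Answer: -3744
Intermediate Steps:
W = -16 (W = -8 - 8 = -16)
(-28 + n(6, W))*144 = (-28 + (-4 + 6))*144 = (-28 + 2)*144 = -26*144 = -3744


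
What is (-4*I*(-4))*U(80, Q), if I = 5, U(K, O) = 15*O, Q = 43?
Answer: 51600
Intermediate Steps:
(-4*I*(-4))*U(80, Q) = (-4*5*(-4))*(15*43) = -20*(-4)*645 = 80*645 = 51600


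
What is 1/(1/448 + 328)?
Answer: 448/146945 ≈ 0.0030488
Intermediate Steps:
1/(1/448 + 328) = 1/(146945/448) = 448/146945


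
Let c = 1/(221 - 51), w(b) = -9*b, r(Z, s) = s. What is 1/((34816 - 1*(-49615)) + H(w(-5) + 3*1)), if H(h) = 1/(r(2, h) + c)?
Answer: 8161/689041561 ≈ 1.1844e-5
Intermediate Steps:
c = 1/170 ≈ 0.0058824
H(h) = 1/(1/170 + h) (H(h) = 1/(h + 1/170) = 1/(1/170 + h))
1/((34816 - 1*(-49615)) + H(w(-5) + 3*1)) = 1/((34816 - 1*(-49615)) + 170/(1 + 170*(-9*(-5) + 3*1))) = 1/((34816 + 49615) + 170/(1 + 170*(45 + 3))) = 1/(84431 + 170/(1 + 170*48)) = 1/(84431 + 170/(1 + 8160)) = 1/(84431 + 170/8161) = 1/(689041561/8161) = 8161/689041561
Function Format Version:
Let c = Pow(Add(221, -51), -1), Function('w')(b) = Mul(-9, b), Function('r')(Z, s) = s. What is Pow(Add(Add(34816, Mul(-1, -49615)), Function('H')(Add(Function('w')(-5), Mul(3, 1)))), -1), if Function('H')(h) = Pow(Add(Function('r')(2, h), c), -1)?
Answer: Rational(8161, 689041561) ≈ 1.1844e-5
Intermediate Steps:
c = Rational(1, 170) (c = Pow(170, -1) = Rational(1, 170) ≈ 0.0058824)
Function('H')(h) = Pow(Add(Rational(1, 170), h), -1) (Function('H')(h) = Pow(Add(h, Rational(1, 170)), -1) = Pow(Add(Rational(1, 170), h), -1))
Pow(Add(Add(34816, Mul(-1, -49615)), Function('H')(Add(Function('w')(-5), Mul(3, 1)))), -1) = Pow(Add(Add(34816, Mul(-1, -49615)), Mul(170, Pow(Add(1, Mul(170, Add(Mul(-9, -5), Mul(3, 1)))), -1))), -1) = Pow(Add(Add(34816, 49615), Mul(170, Pow(Add(1, Mul(170, Add(45, 3))), -1))), -1) = Pow(Add(84431, Mul(170, Pow(Add(1, Mul(170, 48)), -1))), -1) = Pow(Add(84431, Mul(170, Pow(Add(1, 8160), -1))), -1) = Pow(Add(84431, Mul(170, Pow(8161, -1))), -1) = Pow(Add(84431, Mul(170, Rational(1, 8161))), -1) = Pow(Add(84431, Rational(170, 8161)), -1) = Pow(Rational(689041561, 8161), -1) = Rational(8161, 689041561)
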